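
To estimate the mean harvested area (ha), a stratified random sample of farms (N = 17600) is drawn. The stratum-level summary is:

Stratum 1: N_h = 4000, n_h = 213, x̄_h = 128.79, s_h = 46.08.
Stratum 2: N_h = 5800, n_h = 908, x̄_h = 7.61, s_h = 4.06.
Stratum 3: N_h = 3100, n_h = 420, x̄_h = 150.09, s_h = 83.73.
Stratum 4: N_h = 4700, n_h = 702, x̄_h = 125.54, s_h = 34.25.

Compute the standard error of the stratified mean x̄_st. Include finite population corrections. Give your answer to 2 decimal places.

SE(x̄_st) ≈ 1.02

V̂(x̄_st) = Σ W_h² (1 − n_h/N_h) s_h²/n_h, with W_h = N_h/N and N = 17600:
  stratum 1: (4000/17600)²·(1 − 213/4000)·46.08²/213 = 0.487501
  stratum 2: (5800/17600)²·(1 − 908/5800)·4.06²/908 = 0.00166286
  stratum 3: (3100/17600)²·(1 − 420/3100)·83.73²/420 = 0.447697
  stratum 4: (4700/17600)²·(1 − 702/4700)·34.25²/702 = 0.101368
V̂(x̄_st) = 1.03823
SE(x̄_st) = √1.03823 = 1.01893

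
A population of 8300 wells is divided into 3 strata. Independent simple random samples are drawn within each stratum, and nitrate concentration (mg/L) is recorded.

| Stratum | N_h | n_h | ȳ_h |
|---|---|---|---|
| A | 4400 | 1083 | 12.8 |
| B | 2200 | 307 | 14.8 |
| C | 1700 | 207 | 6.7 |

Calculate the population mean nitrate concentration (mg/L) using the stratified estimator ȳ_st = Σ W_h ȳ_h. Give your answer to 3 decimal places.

ȳ_st ≈ 12.081

N = Σ N_h = 8300. Stratum weights W_h = N_h/N.
ȳ_st = (4400·12.8 + 2200·14.8 + 1700·6.7) / 8300 = 12.08072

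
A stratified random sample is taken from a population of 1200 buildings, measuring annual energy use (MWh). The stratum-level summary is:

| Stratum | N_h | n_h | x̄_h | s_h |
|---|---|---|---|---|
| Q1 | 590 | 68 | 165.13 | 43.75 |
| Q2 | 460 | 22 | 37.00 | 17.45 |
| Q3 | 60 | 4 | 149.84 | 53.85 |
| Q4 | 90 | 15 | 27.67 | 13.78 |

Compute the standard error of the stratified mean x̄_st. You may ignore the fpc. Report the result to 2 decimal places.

V̂(x̄_st) = Σ W_h² s_h²/n_h, with W_h = N_h/N and N = 1200:
  stratum Q1: (590/1200)²·43.75²/68 = 6.80438
  stratum Q2: (460/1200)²·17.45²/22 = 2.03386
  stratum Q3: (60/1200)²·53.85²/4 = 1.81239
  stratum Q4: (90/1200)²·13.78²/15 = 0.0712081
V̂(x̄_st) = 10.7218
SE(x̄_st) = √10.7218 = 3.27442

SE(x̄_st) ≈ 3.27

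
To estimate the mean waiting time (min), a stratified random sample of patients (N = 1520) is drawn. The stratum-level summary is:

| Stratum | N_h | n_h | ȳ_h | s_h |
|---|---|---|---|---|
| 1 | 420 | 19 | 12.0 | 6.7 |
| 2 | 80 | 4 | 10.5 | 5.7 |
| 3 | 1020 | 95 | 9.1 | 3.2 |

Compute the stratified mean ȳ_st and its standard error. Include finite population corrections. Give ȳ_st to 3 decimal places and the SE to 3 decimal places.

ȳ_st ≈ 9.975, SE ≈ 0.487

ȳ_st = Σ W_h ȳ_h = (420·12.0 + 80·10.5 + 1020·9.1)/1520 = 9.97500
V̂(ȳ_st) = Σ W_h² (1 − n_h/N_h) s_h²/n_h, with W_h = N_h/N and N = 1520:
  stratum 1: (420/1520)²·(1 − 19/420)·6.7²/19 = 0.172227
  stratum 2: (80/1520)²·(1 − 4/80)·5.7²/4 = 0.021375
  stratum 3: (1020/1520)²·(1 − 95/1020)·3.2²/95 = 0.0440181
V̂(ȳ_st) = 0.237621
SE(ȳ_st) = √0.237621 = 0.487463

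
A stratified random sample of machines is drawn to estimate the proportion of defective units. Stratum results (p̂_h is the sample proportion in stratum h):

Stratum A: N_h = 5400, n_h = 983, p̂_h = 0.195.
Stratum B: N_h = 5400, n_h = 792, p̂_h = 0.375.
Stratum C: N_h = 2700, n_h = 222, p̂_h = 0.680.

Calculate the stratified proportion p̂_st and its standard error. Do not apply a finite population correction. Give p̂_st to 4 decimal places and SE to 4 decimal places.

N = 13500; stratum weights W_h = N_h/N.
p̂_st = Σ W_h p̂_h = (5400·0.195 + 5400·0.375 + 2700·0.680)/13500 = 0.36400
V̂(p̂_st) = Σ W_h² p̂_h(1−p̂_h)/(n_h−1):
  stratum A: (5400/13500)²·0.195·0.805/982 = 2.55764e-05
  stratum B: (5400/13500)²·0.375·0.625/791 = 4.74083e-05
  stratum C: (2700/13500)²·0.680·0.320/221 = 3.93846e-05
V̂(p̂_st) = 0.000112369; SE = √V̂ = 0.0106004

p̂_st ≈ 0.3640, SE ≈ 0.0106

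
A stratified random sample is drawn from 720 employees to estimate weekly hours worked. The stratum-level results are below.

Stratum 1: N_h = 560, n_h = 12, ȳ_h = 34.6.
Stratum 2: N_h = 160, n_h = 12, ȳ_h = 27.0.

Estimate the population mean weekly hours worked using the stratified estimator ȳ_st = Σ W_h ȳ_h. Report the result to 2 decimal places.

ȳ_st ≈ 32.91

N = Σ N_h = 720. Stratum weights W_h = N_h/N.
ȳ_st = (560·34.6 + 160·27.0) / 720 = 32.9111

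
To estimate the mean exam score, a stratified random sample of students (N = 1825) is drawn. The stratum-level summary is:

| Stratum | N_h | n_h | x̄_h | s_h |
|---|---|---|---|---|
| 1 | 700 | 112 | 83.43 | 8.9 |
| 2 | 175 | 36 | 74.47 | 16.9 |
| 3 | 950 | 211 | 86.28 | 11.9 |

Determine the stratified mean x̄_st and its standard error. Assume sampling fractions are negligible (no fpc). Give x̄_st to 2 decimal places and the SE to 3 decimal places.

x̄_st ≈ 84.05, SE ≈ 0.599

x̄_st = Σ W_h x̄_h = (700·83.43 + 175·74.47 + 950·86.28)/1825 = 84.05438
V̂(x̄_st) = Σ W_h² s_h²/n_h, with W_h = N_h/N and N = 1825:
  stratum 1: (700/1825)²·8.9²/112 = 0.104048
  stratum 2: (175/1825)²·16.9²/36 = 0.0729493
  stratum 3: (950/1825)²·11.9²/211 = 0.181858
V̂(x̄_st) = 0.358855
SE(x̄_st) = √0.358855 = 0.599045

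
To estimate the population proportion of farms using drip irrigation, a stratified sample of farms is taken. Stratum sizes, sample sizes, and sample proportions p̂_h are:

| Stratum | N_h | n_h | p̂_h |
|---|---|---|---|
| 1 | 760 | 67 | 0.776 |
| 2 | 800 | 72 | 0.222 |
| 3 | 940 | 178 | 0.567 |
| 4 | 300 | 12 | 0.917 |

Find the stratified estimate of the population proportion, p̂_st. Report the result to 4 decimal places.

N = 2800; stratum weights W_h = N_h/N.
p̂_st = Σ W_h p̂_h = (760·0.776 + 800·0.222 + 940·0.567 + 300·0.917)/2800 = 0.56266

p̂_st ≈ 0.5627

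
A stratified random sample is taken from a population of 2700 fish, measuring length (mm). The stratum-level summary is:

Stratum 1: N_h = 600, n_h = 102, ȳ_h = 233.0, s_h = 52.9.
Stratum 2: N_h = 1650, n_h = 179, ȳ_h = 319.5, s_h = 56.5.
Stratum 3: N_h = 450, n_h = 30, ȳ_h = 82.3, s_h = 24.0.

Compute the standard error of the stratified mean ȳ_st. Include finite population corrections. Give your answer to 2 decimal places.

V̂(ȳ_st) = Σ W_h² (1 − n_h/N_h) s_h²/n_h, with W_h = N_h/N and N = 2700:
  stratum 1: (600/2700)²·(1 − 102/600)·52.9²/102 = 1.12451
  stratum 2: (1650/2700)²·(1 − 179/1650)·56.5²/179 = 5.93763
  stratum 3: (450/2700)²·(1 − 30/450)·24.0²/30 = 0.497778
V̂(ȳ_st) = 7.55992
SE(ȳ_st) = √7.55992 = 2.74953

SE(ȳ_st) ≈ 2.75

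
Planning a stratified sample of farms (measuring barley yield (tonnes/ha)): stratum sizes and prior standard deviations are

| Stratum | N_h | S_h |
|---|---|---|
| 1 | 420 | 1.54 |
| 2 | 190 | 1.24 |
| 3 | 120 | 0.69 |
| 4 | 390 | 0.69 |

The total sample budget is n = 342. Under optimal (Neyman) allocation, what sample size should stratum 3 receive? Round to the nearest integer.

Neyman allocation: n_h = n · N_h S_h / Σ N_i S_i, with n = 342.
  stratum 1: N_h·S_h = 420·1.54 = 646.80
  stratum 2: N_h·S_h = 190·1.24 = 235.60
  stratum 3: N_h·S_h = 120·0.69 = 82.80
  stratum 4: N_h·S_h = 390·0.69 = 269.10
Σ N_h S_h = 1234.30
n for stratum 3 = 342·82.80/1234.30 = 22.942 → 23

23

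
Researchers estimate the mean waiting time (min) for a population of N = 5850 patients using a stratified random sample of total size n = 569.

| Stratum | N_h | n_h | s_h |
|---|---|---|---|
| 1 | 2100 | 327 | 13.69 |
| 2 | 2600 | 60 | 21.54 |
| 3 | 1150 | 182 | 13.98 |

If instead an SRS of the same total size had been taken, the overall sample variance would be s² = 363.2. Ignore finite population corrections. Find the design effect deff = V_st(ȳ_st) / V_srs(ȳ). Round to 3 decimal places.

deff ≈ 2.574

V̂(ȳ_st) = Σ W_h² s_h²/n_h, with W_h = N_h/N and N = 5850:
  stratum 1: (2100/5850)²·13.69²/327 = 0.073856
  stratum 2: (2600/5850)²·21.54²/60 = 1.52748
  stratum 3: (1150/5850)²·13.98²/182 = 0.041498
V_st = 1.64283
V_srs = s²/n = 363.2/569 = 0.638313
deff = V_st / V_srs = 1.64283/0.638313 = 2.5737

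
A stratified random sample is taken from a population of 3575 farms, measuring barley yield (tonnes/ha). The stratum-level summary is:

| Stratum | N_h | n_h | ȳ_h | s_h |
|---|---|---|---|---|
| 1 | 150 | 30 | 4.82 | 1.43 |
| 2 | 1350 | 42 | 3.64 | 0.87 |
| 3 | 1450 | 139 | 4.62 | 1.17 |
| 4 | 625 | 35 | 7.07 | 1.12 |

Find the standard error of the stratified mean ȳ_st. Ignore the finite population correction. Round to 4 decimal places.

SE(ȳ_st) ≈ 0.0735

V̂(ȳ_st) = Σ W_h² s_h²/n_h, with W_h = N_h/N and N = 3575:
  stratum 1: (150/3575)²·1.43²/30 = 0.00012
  stratum 2: (1350/3575)²·0.87²/42 = 0.00256983
  stratum 3: (1450/3575)²·1.17²/139 = 0.0016201
  stratum 4: (625/3575)²·1.12²/35 = 0.00109541
V̂(ȳ_st) = 0.00540534
SE(ȳ_st) = √0.00540534 = 0.073521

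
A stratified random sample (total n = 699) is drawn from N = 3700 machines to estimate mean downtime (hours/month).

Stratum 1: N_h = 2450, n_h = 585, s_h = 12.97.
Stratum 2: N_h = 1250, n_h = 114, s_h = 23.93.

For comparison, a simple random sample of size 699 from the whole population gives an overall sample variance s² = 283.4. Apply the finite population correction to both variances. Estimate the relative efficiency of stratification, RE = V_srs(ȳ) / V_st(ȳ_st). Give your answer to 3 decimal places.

RE ≈ 0.533

V̂(ȳ_st) = Σ W_h² (1 − n_h/N_h) s_h²/n_h, with W_h = N_h/N and N = 3700:
  stratum 1: (2450/3700)²·(1 − 585/2450)·12.97²/585 = 0.0959766
  stratum 2: (1250/3700)²·(1 − 114/1250)·23.93²/114 = 0.521033
V_st = 0.61701
V_srs = (1 − 699/3700)·283.4/699 = 0.328842
Relative efficiency = V_srs / V_st = 0.328842/0.61701 = 0.5330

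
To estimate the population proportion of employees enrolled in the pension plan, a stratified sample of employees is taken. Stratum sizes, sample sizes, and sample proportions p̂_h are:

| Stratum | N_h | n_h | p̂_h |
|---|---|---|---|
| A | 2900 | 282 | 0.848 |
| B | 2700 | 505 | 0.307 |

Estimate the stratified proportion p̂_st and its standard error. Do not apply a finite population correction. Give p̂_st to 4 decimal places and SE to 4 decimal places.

N = 5600; stratum weights W_h = N_h/N.
p̂_st = Σ W_h p̂_h = (2900·0.848 + 2700·0.307)/5600 = 0.58716
V̂(p̂_st) = Σ W_h² p̂_h(1−p̂_h)/(n_h−1):
  stratum A: (2900/5600)²·0.848·0.152/281 = 0.000123014
  stratum B: (2700/5600)²·0.307·0.693/504 = 9.81279e-05
V̂(p̂_st) = 0.000221141; SE = √V̂ = 0.0148708

p̂_st ≈ 0.5872, SE ≈ 0.0149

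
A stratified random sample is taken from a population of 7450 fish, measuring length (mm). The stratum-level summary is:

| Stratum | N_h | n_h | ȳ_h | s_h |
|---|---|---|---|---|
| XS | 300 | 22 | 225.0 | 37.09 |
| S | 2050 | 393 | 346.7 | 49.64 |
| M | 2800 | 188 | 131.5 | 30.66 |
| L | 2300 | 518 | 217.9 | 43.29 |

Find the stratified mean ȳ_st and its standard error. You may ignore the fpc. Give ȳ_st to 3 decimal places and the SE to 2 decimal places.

ȳ_st = Σ W_h ȳ_h = (300·225.0 + 2050·346.7 + 2800·131.5 + 2300·217.9)/7450 = 221.15503
V̂(ȳ_st) = Σ W_h² s_h²/n_h, with W_h = N_h/N and N = 7450:
  stratum XS: (300/7450)²·37.09²/22 = 0.101396
  stratum S: (2050/7450)²·49.64²/393 = 0.474751
  stratum M: (2800/7450)²·30.66²/188 = 0.706301
  stratum L: (2300/7450)²·43.29²/518 = 0.344817
V̂(ȳ_st) = 1.62727
SE(ȳ_st) = √1.62727 = 1.27564

ȳ_st ≈ 221.155, SE ≈ 1.28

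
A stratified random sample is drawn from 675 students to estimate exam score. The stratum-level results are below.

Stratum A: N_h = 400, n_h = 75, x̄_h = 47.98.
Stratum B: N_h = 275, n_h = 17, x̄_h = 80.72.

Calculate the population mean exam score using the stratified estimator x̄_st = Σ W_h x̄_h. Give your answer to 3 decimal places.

x̄_st ≈ 61.319

N = Σ N_h = 675. Stratum weights W_h = N_h/N.
x̄_st = (400·47.98 + 275·80.72) / 675 = 61.31852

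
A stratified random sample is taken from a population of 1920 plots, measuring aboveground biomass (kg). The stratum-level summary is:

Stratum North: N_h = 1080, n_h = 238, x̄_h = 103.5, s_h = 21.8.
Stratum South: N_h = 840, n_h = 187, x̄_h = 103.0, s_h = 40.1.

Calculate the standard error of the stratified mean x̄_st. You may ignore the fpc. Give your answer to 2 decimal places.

SE(x̄_st) ≈ 1.51

V̂(x̄_st) = Σ W_h² s_h²/n_h, with W_h = N_h/N and N = 1920:
  stratum North: (1080/1920)²·21.8²/238 = 0.631802
  stratum South: (840/1920)²·40.1²/187 = 1.6459
V̂(x̄_st) = 2.2777
SE(x̄_st) = √2.2777 = 1.50921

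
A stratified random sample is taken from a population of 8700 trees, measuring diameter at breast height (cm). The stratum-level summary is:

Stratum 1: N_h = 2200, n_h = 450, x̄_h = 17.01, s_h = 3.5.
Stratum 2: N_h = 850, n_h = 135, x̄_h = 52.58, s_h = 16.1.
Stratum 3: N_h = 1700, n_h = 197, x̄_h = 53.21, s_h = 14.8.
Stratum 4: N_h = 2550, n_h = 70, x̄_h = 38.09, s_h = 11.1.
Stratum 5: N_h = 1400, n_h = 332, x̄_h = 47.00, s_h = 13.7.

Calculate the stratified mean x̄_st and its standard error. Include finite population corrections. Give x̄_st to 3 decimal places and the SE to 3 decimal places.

x̄_st = Σ W_h x̄_h = (2200·17.01 + 850·52.58 + 1700·53.21 + 2550·38.09 + 1400·47.00)/8700 = 38.56339
V̂(x̄_st) = Σ W_h² (1 − n_h/N_h) s_h²/n_h, with W_h = N_h/N and N = 8700:
  stratum 1: (2200/8700)²·(1 − 450/2200)·3.5²/450 = 0.00138467
  stratum 2: (850/8700)²·(1 − 135/850)·16.1²/135 = 0.0154172
  stratum 3: (1700/8700)²·(1 − 197/1700)·14.8²/197 = 0.0375342
  stratum 4: (2550/8700)²·(1 − 70/2550)·11.1²/70 = 0.147062
  stratum 5: (1400/8700)²·(1 − 332/1400)·13.7²/332 = 0.0111677
V̂(x̄_st) = 0.212566
SE(x̄_st) = √0.212566 = 0.461049

x̄_st ≈ 38.563, SE ≈ 0.461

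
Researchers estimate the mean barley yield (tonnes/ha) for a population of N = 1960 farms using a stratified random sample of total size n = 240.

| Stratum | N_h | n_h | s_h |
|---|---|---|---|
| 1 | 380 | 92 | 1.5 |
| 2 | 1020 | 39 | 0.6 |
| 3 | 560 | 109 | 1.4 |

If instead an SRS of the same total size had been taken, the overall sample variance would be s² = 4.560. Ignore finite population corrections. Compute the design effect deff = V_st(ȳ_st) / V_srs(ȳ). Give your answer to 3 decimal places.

V̂(ȳ_st) = Σ W_h² s_h²/n_h, with W_h = N_h/N and N = 1960:
  stratum 1: (380/1960)²·1.5²/92 = 0.000919284
  stratum 2: (1020/1960)²·0.6²/39 = 0.00249992
  stratum 3: (560/1960)²·1.4²/109 = 0.00146789
V_st = 0.00488709
V_srs = s²/n = 4.560/240 = 0.019
deff = V_st / V_srs = 0.00488709/0.019 = 0.2572

deff ≈ 0.257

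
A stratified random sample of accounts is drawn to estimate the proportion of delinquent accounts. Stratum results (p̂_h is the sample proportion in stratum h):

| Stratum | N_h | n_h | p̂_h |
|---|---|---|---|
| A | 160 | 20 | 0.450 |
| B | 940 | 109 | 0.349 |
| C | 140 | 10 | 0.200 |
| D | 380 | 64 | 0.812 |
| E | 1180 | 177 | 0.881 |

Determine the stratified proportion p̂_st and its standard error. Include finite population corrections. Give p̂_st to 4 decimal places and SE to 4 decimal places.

p̂_st ≈ 0.6344, SE ≈ 0.0204

N = 2800; stratum weights W_h = N_h/N.
p̂_st = Σ W_h p̂_h = (160·0.450 + 940·0.349 + 140·0.200 + 380·0.812 + 1180·0.881)/2800 = 0.63436
V̂(p̂_st) = Σ W_h² (1 − n_h/N_h) p̂_h(1−p̂_h)/(n_h−1):
  stratum A: (160/2800)²·(1 − 20/160)·0.450·0.550/19 = 3.7218e-05
  stratum B: (940/2800)²·(1 − 109/940)·0.349·0.651/108 = 0.000209602
  stratum C: (140/2800)²·(1 − 10/140)·0.200·0.800/9 = 4.12698e-05
  stratum D: (380/2800)²·(1 − 64/380)·0.812·0.188/63 = 3.71132e-05
  stratum E: (1180/2800)²·(1 − 177/1180)·0.881·0.119/176 = 8.99243e-05
V̂(p̂_st) = 0.000415127; SE = √V̂ = 0.0203747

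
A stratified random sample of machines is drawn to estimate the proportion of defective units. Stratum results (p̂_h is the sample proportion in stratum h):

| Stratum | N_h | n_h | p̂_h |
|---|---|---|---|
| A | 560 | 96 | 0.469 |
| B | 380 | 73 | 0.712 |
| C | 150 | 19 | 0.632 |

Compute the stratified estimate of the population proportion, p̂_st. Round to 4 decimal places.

N = 1090; stratum weights W_h = N_h/N.
p̂_st = Σ W_h p̂_h = (560·0.469 + 380·0.712 + 150·0.632)/1090 = 0.57615

p̂_st ≈ 0.5761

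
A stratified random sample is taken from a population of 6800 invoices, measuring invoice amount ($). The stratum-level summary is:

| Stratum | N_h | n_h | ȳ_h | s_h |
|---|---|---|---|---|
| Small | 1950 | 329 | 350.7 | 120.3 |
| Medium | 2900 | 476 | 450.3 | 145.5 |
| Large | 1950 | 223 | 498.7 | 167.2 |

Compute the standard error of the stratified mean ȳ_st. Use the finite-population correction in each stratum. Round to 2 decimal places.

V̂(ȳ_st) = Σ W_h² (1 − n_h/N_h) s_h²/n_h, with W_h = N_h/N and N = 6800:
  stratum Small: (1950/6800)²·(1 − 329/1950)·120.3²/329 = 3.00701
  stratum Medium: (2900/6800)²·(1 − 476/2900)·145.5²/476 = 6.76133
  stratum Large: (1950/6800)²·(1 − 223/1950)·167.2²/223 = 9.13013
V̂(ȳ_st) = 18.8985
SE(ȳ_st) = √18.8985 = 4.34724

SE(ȳ_st) ≈ 4.35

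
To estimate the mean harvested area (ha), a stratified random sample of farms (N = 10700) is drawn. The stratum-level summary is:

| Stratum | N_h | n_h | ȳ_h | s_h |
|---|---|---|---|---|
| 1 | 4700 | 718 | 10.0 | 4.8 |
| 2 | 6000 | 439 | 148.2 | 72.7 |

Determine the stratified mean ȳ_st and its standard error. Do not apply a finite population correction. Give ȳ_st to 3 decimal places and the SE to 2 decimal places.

ȳ_st = Σ W_h ȳ_h = (4700·10.0 + 6000·148.2)/10700 = 87.49533
V̂(ȳ_st) = Σ W_h² s_h²/n_h, with W_h = N_h/N and N = 10700:
  stratum 1: (4700/10700)²·4.8²/718 = 0.00619136
  stratum 2: (6000/10700)²·72.7²/439 = 3.78564
V̂(ȳ_st) = 3.79183
SE(ȳ_st) = √3.79183 = 1.94726

ȳ_st ≈ 87.495, SE ≈ 1.95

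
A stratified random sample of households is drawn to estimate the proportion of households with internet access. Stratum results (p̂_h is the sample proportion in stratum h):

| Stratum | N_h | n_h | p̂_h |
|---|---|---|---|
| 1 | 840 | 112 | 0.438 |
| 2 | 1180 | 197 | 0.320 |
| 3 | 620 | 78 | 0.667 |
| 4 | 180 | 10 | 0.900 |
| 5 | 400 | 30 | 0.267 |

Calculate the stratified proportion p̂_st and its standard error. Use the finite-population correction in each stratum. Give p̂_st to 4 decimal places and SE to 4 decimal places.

p̂_st ≈ 0.4434, SE ≈ 0.0218

N = 3220; stratum weights W_h = N_h/N.
p̂_st = Σ W_h p̂_h = (840·0.438 + 1180·0.320 + 620·0.667 + 180·0.900 + 400·0.267)/3220 = 0.44343
V̂(p̂_st) = Σ W_h² (1 − n_h/N_h) p̂_h(1−p̂_h)/(n_h−1):
  stratum 1: (840/3220)²·(1 − 112/840)·0.438·0.562/111 = 0.000130794
  stratum 2: (1180/3220)²·(1 − 197/1180)·0.320·0.680/196 = 0.000124201
  stratum 3: (620/3220)²·(1 − 78/620)·0.667·0.333/77 = 9.34886e-05
  stratum 4: (180/3220)²·(1 − 10/180)·0.900·0.100/9 = 2.95128e-05
  stratum 5: (400/3220)²·(1 − 30/400)·0.267·0.733/29 = 9.63313e-05
V̂(p̂_st) = 0.000474328; SE = √V̂ = 0.0217791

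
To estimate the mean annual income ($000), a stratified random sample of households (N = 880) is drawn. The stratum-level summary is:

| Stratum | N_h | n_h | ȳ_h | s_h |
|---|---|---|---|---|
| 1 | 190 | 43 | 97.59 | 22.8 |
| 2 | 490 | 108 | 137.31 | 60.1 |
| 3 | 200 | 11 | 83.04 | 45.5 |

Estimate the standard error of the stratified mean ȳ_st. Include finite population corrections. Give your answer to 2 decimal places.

V̂(ȳ_st) = Σ W_h² (1 − n_h/N_h) s_h²/n_h, with W_h = N_h/N and N = 880:
  stratum 1: (190/880)²·(1 − 43/190)·22.8²/43 = 0.43602
  stratum 2: (490/880)²·(1 − 108/490)·60.1²/108 = 8.08387
  stratum 3: (200/880)²·(1 − 11/200)·45.5²/11 = 9.18664
V̂(ȳ_st) = 17.7065
SE(ȳ_st) = √17.7065 = 4.20791

SE(ȳ_st) ≈ 4.21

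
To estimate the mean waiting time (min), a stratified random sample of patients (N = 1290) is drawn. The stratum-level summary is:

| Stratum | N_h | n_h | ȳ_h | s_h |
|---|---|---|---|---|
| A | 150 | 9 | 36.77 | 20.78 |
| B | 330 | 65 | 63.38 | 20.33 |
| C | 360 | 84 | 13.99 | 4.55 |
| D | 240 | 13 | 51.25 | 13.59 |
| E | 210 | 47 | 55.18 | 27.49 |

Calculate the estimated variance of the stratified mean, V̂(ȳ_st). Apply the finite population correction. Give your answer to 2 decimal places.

V̂(ȳ_st) = Σ W_h² (1 − n_h/N_h) s_h²/n_h, with W_h = N_h/N and N = 1290:
  stratum A: (150/1290)²·(1 − 9/150)·20.78²/9 = 0.609789
  stratum B: (330/1290)²·(1 − 65/330)·20.33²/65 = 0.33415
  stratum C: (360/1290)²·(1 − 84/360)·4.55²/84 = 0.0147155
  stratum D: (240/1290)²·(1 − 13/240)·13.59²/13 = 0.465107
  stratum E: (210/1290)²·(1 − 47/210)·27.49²/47 = 0.330734
V̂(ȳ_st) = 1.7545

V̂(ȳ_st) ≈ 1.75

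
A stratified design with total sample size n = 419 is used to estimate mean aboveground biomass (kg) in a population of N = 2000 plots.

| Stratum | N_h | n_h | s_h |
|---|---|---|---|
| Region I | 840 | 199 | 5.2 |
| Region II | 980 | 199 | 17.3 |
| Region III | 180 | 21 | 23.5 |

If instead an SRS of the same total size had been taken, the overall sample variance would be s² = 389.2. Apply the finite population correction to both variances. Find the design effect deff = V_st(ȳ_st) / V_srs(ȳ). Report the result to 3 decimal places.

deff ≈ 0.673

V̂(ȳ_st) = Σ W_h² (1 − n_h/N_h) s_h²/n_h, with W_h = N_h/N and N = 2000:
  stratum Region I: (840/2000)²·(1 − 199/840)·5.2²/199 = 0.0182907
  stratum Region II: (980/2000)²·(1 − 199/980)·17.3²/199 = 0.287777
  stratum Region III: (180/2000)²·(1 − 21/180)·23.5²/21 = 0.188159
V_st = 0.494227
V_srs = (1 − 419/2000)·389.2/419 = 0.734278
deff = V_st / V_srs = 0.494227/0.734278 = 0.6731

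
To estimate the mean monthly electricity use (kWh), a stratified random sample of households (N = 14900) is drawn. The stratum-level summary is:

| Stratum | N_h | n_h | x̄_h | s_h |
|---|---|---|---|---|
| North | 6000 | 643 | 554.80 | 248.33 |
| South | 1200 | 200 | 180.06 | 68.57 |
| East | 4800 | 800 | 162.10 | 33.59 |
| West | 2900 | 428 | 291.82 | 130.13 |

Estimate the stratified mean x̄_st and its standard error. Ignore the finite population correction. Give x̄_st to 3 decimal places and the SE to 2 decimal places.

x̄_st = Σ W_h x̄_h = (6000·554.80 + 1200·180.06 + 4800·162.10 + 2900·291.82)/14900 = 346.92819
V̂(x̄_st) = Σ W_h² s_h²/n_h, with W_h = N_h/N and N = 14900:
  stratum North: (6000/14900)²·248.33²/643 = 15.5517
  stratum South: (1200/14900)²·68.57²/200 = 0.152485
  stratum East: (4800/14900)²·33.59²/800 = 0.146366
  stratum West: (2900/14900)²·130.13²/428 = 1.49877
V̂(x̄_st) = 17.3493
SE(x̄_st) = √17.3493 = 4.16525

x̄_st ≈ 346.928, SE ≈ 4.17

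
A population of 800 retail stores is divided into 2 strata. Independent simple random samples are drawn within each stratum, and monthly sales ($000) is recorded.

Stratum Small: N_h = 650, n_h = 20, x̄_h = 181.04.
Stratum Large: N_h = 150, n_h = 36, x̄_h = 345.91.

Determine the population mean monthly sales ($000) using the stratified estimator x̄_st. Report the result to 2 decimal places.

x̄_st ≈ 211.95

N = Σ N_h = 800. Stratum weights W_h = N_h/N.
x̄_st = (650·181.04 + 150·345.91) / 800 = 211.9531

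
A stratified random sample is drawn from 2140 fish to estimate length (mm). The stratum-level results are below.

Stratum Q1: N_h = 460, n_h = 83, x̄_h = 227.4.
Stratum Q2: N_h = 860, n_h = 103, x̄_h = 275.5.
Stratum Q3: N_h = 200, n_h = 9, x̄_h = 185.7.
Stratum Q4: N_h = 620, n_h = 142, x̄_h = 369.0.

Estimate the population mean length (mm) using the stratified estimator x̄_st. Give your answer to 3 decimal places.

x̄_st ≈ 283.857

N = Σ N_h = 2140. Stratum weights W_h = N_h/N.
x̄_st = (460·227.4 + 860·275.5 + 200·185.7 + 620·369.0) / 2140 = 283.85701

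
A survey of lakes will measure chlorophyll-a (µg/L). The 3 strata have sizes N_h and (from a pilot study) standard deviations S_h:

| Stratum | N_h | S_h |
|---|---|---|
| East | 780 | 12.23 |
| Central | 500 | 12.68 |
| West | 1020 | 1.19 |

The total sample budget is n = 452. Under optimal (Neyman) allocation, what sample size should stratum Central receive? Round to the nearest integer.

168

Neyman allocation: n_h = n · N_h S_h / Σ N_i S_i, with n = 452.
  stratum East: N_h·S_h = 780·12.23 = 9539.40
  stratum Central: N_h·S_h = 500·12.68 = 6340.00
  stratum West: N_h·S_h = 1020·1.19 = 1213.80
Σ N_h S_h = 17093.20
n for stratum Central = 452·6340.00/17093.20 = 167.650 → 168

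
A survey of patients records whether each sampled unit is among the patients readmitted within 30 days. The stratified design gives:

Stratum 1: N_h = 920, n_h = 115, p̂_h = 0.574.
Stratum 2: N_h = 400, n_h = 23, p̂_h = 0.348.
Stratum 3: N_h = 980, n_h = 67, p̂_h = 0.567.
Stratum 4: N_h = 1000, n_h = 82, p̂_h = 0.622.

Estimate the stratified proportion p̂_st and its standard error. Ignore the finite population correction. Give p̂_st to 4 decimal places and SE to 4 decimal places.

p̂_st ≈ 0.5591, SE ≈ 0.0302

N = 3300; stratum weights W_h = N_h/N.
p̂_st = Σ W_h p̂_h = (920·0.574 + 400·0.348 + 980·0.567 + 1000·0.622)/3300 = 0.55907
V̂(p̂_st) = Σ W_h² p̂_h(1−p̂_h)/(n_h−1):
  stratum 1: (920/3300)²·0.574·0.426/114 = 0.000166711
  stratum 2: (400/3300)²·0.348·0.652/22 = 0.000151529
  stratum 3: (980/3300)²·0.567·0.433/66 = 0.000328058
  stratum 4: (1000/3300)²·0.622·0.378/81 = 0.000266544
V̂(p̂_st) = 0.000912843; SE = √V̂ = 0.0302133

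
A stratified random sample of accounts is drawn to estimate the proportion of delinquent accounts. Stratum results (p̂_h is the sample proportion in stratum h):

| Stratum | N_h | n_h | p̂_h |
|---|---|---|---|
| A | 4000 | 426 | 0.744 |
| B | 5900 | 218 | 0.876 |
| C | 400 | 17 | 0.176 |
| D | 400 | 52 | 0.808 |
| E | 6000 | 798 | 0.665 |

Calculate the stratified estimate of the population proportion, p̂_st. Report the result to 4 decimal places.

N = 16700; stratum weights W_h = N_h/N.
p̂_st = Σ W_h p̂_h = (4000·0.744 + 5900·0.876 + 400·0.176 + 400·0.808 + 6000·0.665)/16700 = 0.75018

p̂_st ≈ 0.7502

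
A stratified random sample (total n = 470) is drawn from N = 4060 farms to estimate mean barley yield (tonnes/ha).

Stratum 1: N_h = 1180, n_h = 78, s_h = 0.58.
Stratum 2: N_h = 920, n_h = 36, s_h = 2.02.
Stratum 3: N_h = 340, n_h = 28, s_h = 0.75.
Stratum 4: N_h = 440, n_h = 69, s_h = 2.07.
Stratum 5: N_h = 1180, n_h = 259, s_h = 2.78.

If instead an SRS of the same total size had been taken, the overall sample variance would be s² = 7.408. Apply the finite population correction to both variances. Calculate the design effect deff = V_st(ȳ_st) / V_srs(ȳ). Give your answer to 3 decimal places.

deff ≈ 0.620

V̂(ȳ_st) = Σ W_h² (1 − n_h/N_h) s_h²/n_h, with W_h = N_h/N and N = 4060:
  stratum 1: (1180/4060)²·(1 − 78/1180)·0.58²/78 = 0.00034023
  stratum 2: (920/4060)²·(1 − 36/920)·2.02²/36 = 0.00559227
  stratum 3: (340/4060)²·(1 − 28/340)·0.75²/28 = 0.000129284
  stratum 4: (440/4060)²·(1 − 69/440)·2.07²/69 = 0.000614987
  stratum 5: (1180/4060)²·(1 − 259/1180)·2.78²/259 = 0.00196734
V_st = 0.00864411
V_srs = (1 − 470/4060)·7.408/470 = 0.0139371
deff = V_st / V_srs = 0.00864411/0.0139371 = 0.6202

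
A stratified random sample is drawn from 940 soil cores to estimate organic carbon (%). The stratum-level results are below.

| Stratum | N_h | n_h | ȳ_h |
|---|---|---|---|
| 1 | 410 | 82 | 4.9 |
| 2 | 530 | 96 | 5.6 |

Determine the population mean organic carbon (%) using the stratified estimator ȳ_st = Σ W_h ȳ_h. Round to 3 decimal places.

N = Σ N_h = 940. Stratum weights W_h = N_h/N.
ȳ_st = (410·4.9 + 530·5.6) / 940 = 5.29468

ȳ_st ≈ 5.295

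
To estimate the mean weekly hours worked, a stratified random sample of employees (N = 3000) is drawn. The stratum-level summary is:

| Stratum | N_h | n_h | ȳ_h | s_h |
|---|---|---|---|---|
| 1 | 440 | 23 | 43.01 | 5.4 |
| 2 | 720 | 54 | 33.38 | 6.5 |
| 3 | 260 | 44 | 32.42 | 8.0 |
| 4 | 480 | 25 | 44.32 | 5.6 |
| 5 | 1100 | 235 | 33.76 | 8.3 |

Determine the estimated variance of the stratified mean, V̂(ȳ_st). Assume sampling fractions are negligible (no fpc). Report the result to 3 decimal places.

V̂(ȳ_st) ≈ 0.155

V̂(ȳ_st) = Σ W_h² s_h²/n_h, with W_h = N_h/N and N = 3000:
  stratum 1: (440/3000)²·5.4²/23 = 0.0272723
  stratum 2: (720/3000)²·6.5²/54 = 0.0450667
  stratum 3: (260/3000)²·8.0²/44 = 0.0109253
  stratum 4: (480/3000)²·5.6²/25 = 0.0321126
  stratum 5: (1100/3000)²·8.3²/235 = 0.0394122
V̂(ȳ_st) = 0.154789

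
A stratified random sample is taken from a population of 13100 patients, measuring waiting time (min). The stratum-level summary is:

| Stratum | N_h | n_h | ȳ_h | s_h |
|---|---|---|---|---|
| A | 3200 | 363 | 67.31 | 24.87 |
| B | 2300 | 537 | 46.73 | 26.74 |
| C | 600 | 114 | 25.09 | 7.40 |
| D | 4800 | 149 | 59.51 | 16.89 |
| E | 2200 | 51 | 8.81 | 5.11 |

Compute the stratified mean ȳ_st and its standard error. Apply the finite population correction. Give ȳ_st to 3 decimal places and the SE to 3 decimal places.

ȳ_st ≈ 49.081, SE ≈ 0.621

ȳ_st = Σ W_h ȳ_h = (3200·67.31 + 2300·46.73 + 600·25.09 + 4800·59.51 + 2200·8.81)/13100 = 49.08053
V̂(ȳ_st) = Σ W_h² (1 − n_h/N_h) s_h²/n_h, with W_h = N_h/N and N = 13100:
  stratum A: (3200/13100)²·(1 − 363/3200)·24.87²/363 = 0.0901388
  stratum B: (2300/13100)²·(1 − 537/2300)·26.74²/537 = 0.031462
  stratum C: (600/13100)²·(1 − 114/600)·7.40²/114 = 0.000816213
  stratum D: (4800/13100)²·(1 − 149/4800)·16.89²/149 = 0.249068
  stratum E: (2200/13100)²·(1 − 51/2200)·5.11²/51 = 0.0141055
V̂(ȳ_st) = 0.385591
SE(ȳ_st) = √0.385591 = 0.620959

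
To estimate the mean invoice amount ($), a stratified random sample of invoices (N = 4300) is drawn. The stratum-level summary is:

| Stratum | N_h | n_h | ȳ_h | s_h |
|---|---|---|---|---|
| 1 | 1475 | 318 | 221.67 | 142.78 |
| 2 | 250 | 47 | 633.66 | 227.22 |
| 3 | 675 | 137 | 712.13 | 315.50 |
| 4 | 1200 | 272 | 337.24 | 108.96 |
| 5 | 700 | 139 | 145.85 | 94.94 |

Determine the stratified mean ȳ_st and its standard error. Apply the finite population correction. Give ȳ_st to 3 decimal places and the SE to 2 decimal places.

ȳ_st ≈ 342.523, SE ≈ 5.22

ȳ_st = Σ W_h ȳ_h = (1475·221.67 + 250·633.66 + 675·712.13 + 1200·337.24 + 700·145.85)/4300 = 342.52302
V̂(ȳ_st) = Σ W_h² (1 − n_h/N_h) s_h²/n_h, with W_h = N_h/N and N = 4300:
  stratum 1: (1475/4300)²·(1 − 318/1475)·142.78²/318 = 5.91693
  stratum 2: (250/4300)²·(1 − 47/250)·227.22²/47 = 3.01505
  stratum 3: (675/4300)²·(1 − 137/675)·315.50²/137 = 14.2701
  stratum 4: (1200/4300)²·(1 − 272/1200)·108.96²/272 = 2.6288
  stratum 5: (700/4300)²·(1 − 139/700)·94.94²/139 = 1.37723
V̂(ȳ_st) = 27.2081
SE(ȳ_st) = √27.2081 = 5.21614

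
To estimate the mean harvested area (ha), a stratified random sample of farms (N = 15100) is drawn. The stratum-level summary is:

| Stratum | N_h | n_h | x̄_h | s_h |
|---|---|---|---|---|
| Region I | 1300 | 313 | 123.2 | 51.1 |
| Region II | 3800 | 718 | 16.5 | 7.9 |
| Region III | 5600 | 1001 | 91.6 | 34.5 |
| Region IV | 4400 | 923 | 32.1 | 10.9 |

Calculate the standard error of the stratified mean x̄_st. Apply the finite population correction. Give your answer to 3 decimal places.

SE(x̄_st) ≈ 0.441

V̂(x̄_st) = Σ W_h² (1 − n_h/N_h) s_h²/n_h, with W_h = N_h/N and N = 15100:
  stratum Region I: (1300/15100)²·(1 − 313/1300)·51.1²/313 = 0.0469466
  stratum Region II: (3800/15100)²·(1 − 718/3800)·7.9²/718 = 0.0044647
  stratum Region III: (5600/15100)²·(1 − 1001/5600)·34.5²/1001 = 0.134308
  stratum Region IV: (4400/15100)²·(1 − 923/4400)·10.9²/923 = 0.00863684
V̂(x̄_st) = 0.194356
SE(x̄_st) = √0.194356 = 0.440858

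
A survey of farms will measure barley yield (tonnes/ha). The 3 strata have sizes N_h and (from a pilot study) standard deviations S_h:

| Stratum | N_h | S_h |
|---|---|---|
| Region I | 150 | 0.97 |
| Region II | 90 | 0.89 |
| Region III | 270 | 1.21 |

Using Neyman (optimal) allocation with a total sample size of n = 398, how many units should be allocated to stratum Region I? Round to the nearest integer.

105

Neyman allocation: n_h = n · N_h S_h / Σ N_i S_i, with n = 398.
  stratum Region I: N_h·S_h = 150·0.97 = 145.50
  stratum Region II: N_h·S_h = 90·0.89 = 80.10
  stratum Region III: N_h·S_h = 270·1.21 = 326.70
Σ N_h S_h = 552.30
n for stratum Region I = 398·145.50/552.30 = 104.851 → 105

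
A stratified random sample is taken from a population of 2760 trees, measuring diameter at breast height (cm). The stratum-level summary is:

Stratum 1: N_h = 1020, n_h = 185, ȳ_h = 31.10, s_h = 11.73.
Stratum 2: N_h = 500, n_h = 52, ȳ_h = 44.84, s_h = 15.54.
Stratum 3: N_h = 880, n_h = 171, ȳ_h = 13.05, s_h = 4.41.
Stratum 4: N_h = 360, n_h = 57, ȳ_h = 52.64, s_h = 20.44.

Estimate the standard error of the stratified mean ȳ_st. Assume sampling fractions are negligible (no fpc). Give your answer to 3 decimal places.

SE(ȳ_st) ≈ 0.625

V̂(ȳ_st) = Σ W_h² s_h²/n_h, with W_h = N_h/N and N = 2760:
  stratum 1: (1020/2760)²·11.73²/185 = 0.10158
  stratum 2: (500/2760)²·15.54²/52 = 0.152412
  stratum 3: (880/2760)²·4.41²/171 = 0.0115619
  stratum 4: (360/2760)²·20.44²/57 = 0.124702
V̂(ȳ_st) = 0.390256
SE(ȳ_st) = √0.390256 = 0.624705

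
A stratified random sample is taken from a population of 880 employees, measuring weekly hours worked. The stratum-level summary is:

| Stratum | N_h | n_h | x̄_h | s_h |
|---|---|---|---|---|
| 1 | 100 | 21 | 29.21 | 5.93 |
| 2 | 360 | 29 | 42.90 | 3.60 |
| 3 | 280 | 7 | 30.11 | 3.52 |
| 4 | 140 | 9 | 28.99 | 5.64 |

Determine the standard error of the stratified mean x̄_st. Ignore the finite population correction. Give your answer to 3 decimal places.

SE(x̄_st) ≈ 0.604

V̂(x̄_st) = Σ W_h² s_h²/n_h, with W_h = N_h/N and N = 880:
  stratum 1: (100/880)²·5.93²/21 = 0.0216234
  stratum 2: (360/880)²·3.60²/29 = 0.0747905
  stratum 3: (280/880)²·3.52²/7 = 0.1792
  stratum 4: (140/880)²·5.64²/9 = 0.0894554
V̂(x̄_st) = 0.365069
SE(x̄_st) = √0.365069 = 0.60421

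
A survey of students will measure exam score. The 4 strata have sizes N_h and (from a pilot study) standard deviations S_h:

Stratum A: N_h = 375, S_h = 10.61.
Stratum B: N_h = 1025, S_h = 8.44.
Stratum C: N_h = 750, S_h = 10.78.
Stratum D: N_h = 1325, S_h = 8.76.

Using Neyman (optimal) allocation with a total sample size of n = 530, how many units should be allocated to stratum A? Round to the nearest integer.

Neyman allocation: n_h = n · N_h S_h / Σ N_i S_i, with n = 530.
  stratum A: N_h·S_h = 375·10.61 = 3978.75
  stratum B: N_h·S_h = 1025·8.44 = 8651.00
  stratum C: N_h·S_h = 750·10.78 = 8085.00
  stratum D: N_h·S_h = 1325·8.76 = 11607.00
Σ N_h S_h = 32321.75
n for stratum A = 530·3978.75/32321.75 = 65.242 → 65

65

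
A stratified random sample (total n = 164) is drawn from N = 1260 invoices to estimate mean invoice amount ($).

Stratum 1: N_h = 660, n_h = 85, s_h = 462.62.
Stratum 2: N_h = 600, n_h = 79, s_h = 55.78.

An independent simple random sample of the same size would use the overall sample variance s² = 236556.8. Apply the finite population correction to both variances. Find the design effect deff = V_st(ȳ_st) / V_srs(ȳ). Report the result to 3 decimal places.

V̂(ȳ_st) = Σ W_h² (1 − n_h/N_h) s_h²/n_h, with W_h = N_h/N and N = 1260:
  stratum 1: (660/1260)²·(1 − 85/660)·462.62²/85 = 601.867
  stratum 2: (600/1260)²·(1 − 79/600)·55.78²/79 = 7.75493
V_st = 609.622
V_srs = (1 − 164/1260)·236556.8/164 = 1254.68
deff = V_st / V_srs = 609.622/1254.68 = 0.4859

deff ≈ 0.486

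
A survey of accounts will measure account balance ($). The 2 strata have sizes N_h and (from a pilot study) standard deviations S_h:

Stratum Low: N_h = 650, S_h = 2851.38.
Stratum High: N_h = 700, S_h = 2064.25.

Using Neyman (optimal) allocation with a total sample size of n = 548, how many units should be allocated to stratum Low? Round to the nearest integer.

308

Neyman allocation: n_h = n · N_h S_h / Σ N_i S_i, with n = 548.
  stratum Low: N_h·S_h = 650·2851.38 = 1853397.00
  stratum High: N_h·S_h = 700·2064.25 = 1444975.00
Σ N_h S_h = 3298372.00
n for stratum Low = 548·1853397.00/3298372.00 = 307.928 → 308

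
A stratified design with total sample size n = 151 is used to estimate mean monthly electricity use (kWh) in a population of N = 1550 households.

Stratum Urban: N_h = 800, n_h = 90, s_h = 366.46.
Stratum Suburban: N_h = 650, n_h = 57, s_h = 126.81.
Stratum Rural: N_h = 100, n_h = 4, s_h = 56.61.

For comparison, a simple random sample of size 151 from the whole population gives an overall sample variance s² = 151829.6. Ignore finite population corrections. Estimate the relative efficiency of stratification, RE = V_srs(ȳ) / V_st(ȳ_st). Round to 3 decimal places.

V̂(ȳ_st) = Σ W_h² s_h²/n_h, with W_h = N_h/N and N = 1550:
  stratum Urban: (800/1550)²·366.46²/90 = 397.491
  stratum Suburban: (650/1550)²·126.81²/57 = 49.613
  stratum Rural: (100/1550)²·56.61²/4 = 3.33475
V_st = 450.439
V_srs = s²/n = 151829.6/151 = 1005.49
Relative efficiency = V_srs / V_st = 1005.49/450.439 = 2.2323

RE ≈ 2.232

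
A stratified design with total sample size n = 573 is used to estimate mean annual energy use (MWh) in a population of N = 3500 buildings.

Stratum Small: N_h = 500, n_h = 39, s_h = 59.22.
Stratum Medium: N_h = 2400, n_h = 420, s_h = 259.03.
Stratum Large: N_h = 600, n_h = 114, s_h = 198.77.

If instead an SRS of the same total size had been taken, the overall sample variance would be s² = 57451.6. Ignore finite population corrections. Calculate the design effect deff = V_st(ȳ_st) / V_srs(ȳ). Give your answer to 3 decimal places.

V̂(ȳ_st) = Σ W_h² s_h²/n_h, with W_h = N_h/N and N = 3500:
  stratum Small: (500/3500)²·59.22²/39 = 1.83517
  stratum Medium: (2400/3500)²·259.03²/420 = 75.1168
  stratum Large: (600/3500)²·198.77²/114 = 10.1851
V_st = 87.137
V_srs = s²/n = 57451.6/573 = 100.265
deff = V_st / V_srs = 87.137/100.265 = 0.8691

deff ≈ 0.869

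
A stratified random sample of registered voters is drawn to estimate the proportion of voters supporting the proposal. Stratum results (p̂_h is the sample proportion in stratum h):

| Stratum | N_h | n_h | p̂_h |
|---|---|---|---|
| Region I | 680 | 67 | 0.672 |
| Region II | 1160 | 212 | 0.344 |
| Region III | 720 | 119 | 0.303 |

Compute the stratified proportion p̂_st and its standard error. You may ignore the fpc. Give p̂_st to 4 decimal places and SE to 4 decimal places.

p̂_st ≈ 0.4196, SE ≈ 0.0244

N = 2560; stratum weights W_h = N_h/N.
p̂_st = Σ W_h p̂_h = (680·0.672 + 1160·0.344 + 720·0.303)/2560 = 0.41959
V̂(p̂_st) = Σ W_h² p̂_h(1−p̂_h)/(n_h−1):
  stratum Region I: (680/2560)²·0.672·0.328/66 = 0.000235634
  stratum Region II: (1160/2560)²·0.344·0.656/211 = 0.000219592
  stratum Region III: (720/2560)²·0.303·0.697/118 = 0.000141572
V̂(p̂_st) = 0.000596798; SE = √V̂ = 0.0244294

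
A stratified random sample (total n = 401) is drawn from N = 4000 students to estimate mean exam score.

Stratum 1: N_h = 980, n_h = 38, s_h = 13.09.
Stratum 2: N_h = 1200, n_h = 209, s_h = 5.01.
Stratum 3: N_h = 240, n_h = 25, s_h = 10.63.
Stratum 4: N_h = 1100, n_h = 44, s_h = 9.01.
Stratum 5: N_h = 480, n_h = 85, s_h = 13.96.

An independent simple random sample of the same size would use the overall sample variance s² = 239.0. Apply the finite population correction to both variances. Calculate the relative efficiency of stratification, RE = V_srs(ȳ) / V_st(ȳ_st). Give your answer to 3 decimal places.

RE ≈ 1.206

V̂(ȳ_st) = Σ W_h² (1 − n_h/N_h) s_h²/n_h, with W_h = N_h/N and N = 4000:
  stratum 1: (980/4000)²·(1 − 38/980)·13.09²/38 = 0.260167
  stratum 2: (1200/4000)²·(1 − 209/1200)·5.01²/209 = 0.00892615
  stratum 3: (240/4000)²·(1 − 25/240)·10.63²/25 = 0.0145766
  stratum 4: (1100/4000)²·(1 − 44/1100)·9.01²/44 = 0.133947
  stratum 5: (480/4000)²·(1 − 85/480)·13.96²/85 = 0.0271688
V_st = 0.444786
V_srs = (1 − 401/4000)·239.0/401 = 0.53626
Relative efficiency = V_srs / V_st = 0.53626/0.444786 = 1.2057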